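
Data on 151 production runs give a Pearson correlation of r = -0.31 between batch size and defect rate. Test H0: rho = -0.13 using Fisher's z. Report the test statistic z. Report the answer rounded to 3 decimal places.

-2.309

Fisher z: atanh(-0.31) = -0.320545, atanh(-0.13) = -0.130740
z = (z_r − z_0)·√(n−3) = (-0.320545 − (-0.130740))·√148 = -0.189805 · 12.165525 = -2.309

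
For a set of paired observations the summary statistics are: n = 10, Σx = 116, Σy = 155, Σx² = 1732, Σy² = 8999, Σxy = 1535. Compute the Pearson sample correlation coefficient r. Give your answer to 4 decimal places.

S_xy = nΣxy − ΣxΣy = 10·1535 − 116·155 = 15350 − 17980 = -2630
S_xx = nΣx² − (Σx)² = 10·1732 − 116² = 17320 − 13456 = 3864
S_yy = nΣy² − (Σy)² = 10·8999 − 155² = 89990 − 24025 = 65965
r = S_xy / √(S_xx·S_yy) = -2630 / √(3864·65965) = -2630 / √254888760 = -2630 / 15965.2360 = -0.1647

-0.1647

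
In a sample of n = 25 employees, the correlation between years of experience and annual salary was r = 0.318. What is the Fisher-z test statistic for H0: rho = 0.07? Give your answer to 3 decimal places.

1.216

Fisher z: atanh(0.318) = 0.329421, atanh(0.07) = 0.070115
z = (z_r − z_0)·√(n−3) = (0.329421 − 0.070115)·√22 = 0.259306 · 4.690416 = 1.216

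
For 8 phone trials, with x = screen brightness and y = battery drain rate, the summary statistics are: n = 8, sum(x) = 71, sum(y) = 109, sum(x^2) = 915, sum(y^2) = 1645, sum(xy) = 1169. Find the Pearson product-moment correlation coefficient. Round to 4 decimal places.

Numerator: nΣxy − (Σx)(Σy) = 8·1169 − (71)(109) = 1613
Denominator: √[(nΣx²−(Σx)²)(nΣy²−(Σy)²)]
  nΣx²−(Σx)² = 8·915 − 5041 = 2279;  nΣy²−(Σy)² = 8·1645 − 11881 = 1279
  √(2279·1279) = √2914841 = 1707.2905
r = 1613 / 1707.2905 = 0.9448

0.9448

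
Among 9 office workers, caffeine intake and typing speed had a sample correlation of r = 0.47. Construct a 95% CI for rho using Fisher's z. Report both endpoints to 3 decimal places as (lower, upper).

(-0.282, 0.864)

z_r = atanh(0.47) = 0.510070;  SE = 1/√(n−3) = 1/√6 = 0.408248
z-limits: 0.510070 ± 1.960·0.408248 = 0.510070 ± 0.800166 = [-0.290096, 1.310236]
ρ-limits: (tanh -0.290096, tanh 1.310236) = (-0.282, 0.864)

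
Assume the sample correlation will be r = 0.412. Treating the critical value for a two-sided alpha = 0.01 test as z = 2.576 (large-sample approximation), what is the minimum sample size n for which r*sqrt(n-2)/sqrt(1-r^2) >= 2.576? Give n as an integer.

35

Need r·√(n−2)/√(1−r²) ≥ 2.576
√(n−2) ≥ 2.576·√(1−0.169744) / 0.412 = 2.576·0.911184 / 0.412 = 5.6971
n−2 ≥ 32.4569  ⇒  n ≥ 34.4569
Smallest integer n = 35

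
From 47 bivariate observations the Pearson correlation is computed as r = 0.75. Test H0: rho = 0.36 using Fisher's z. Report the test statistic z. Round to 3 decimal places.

Fisher z: atanh(0.75) = 0.972955, atanh(0.36) = 0.376886
z = (z_r − z_0)·√(n−3) = (0.972955 − 0.376886)·√44 = 0.596069 · 6.633250 = 3.954

3.954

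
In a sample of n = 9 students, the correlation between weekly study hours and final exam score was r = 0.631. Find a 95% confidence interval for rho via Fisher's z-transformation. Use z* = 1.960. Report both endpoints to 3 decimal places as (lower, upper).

(-0.057, 0.913)

z_r = atanh(0.631) = 0.743076;  SE = 1/√(n−3) = 1/√6 = 0.408248
z-limits: 0.743076 ± 1.960·0.408248 = 0.743076 ± 0.800166 = [-0.057090, 1.543242]
ρ-limits: (tanh -0.057090, tanh 1.543242) = (-0.057, 0.913)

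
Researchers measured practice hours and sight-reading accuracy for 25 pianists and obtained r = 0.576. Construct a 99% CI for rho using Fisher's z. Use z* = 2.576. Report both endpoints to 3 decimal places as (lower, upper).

z_r = atanh(0.576) = 0.656456;  SE = 1/√(n−3) = 1/√22 = 0.213201
z-limits: 0.656456 ± 2.576·0.213201 = 0.656456 ± 0.549206 = [0.107250, 1.205662]
ρ-limits: (tanh 0.107250, tanh 1.205662) = (0.107, 0.835)

(0.107, 0.835)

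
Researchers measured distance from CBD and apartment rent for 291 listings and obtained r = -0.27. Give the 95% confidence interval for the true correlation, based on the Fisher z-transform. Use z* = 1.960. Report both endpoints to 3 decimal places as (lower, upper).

(-0.373, -0.160)

Fisher z: z_r = atanh(r) = ½·ln((1+(-0.27))/(1−(-0.27))) = -0.276864
SE(z) = 1/√(n−3) = 1/√288 = 0.058926
95% ⇒ z* = 1.960; margin = 1.960·0.058926 = 0.115495
CI on z-scale: (-0.392359, -0.161369)
Back-transform: tanh(-0.392359) = -0.373392, tanh(-0.161369) = -0.159983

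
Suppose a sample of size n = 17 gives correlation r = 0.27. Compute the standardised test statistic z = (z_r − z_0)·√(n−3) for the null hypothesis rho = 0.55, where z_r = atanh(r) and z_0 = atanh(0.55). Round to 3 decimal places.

-1.278

z_r = atanh(0.27) = 0.276864,  z_0 = atanh(0.55) = 0.618381
SE = 1/√(n−3) = 1/√14 = 0.267261
z = (z_r − z_0)/SE = (0.276864 − 0.618381) / 0.267261 = -0.341517 / 0.267261 = -1.278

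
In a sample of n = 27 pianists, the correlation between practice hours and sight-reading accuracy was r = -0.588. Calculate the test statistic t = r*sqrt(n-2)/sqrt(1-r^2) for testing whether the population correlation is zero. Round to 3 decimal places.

1 − r² = 1 − 0.345744 = 0.654256;  √(1−r²) = 0.808861
√(n−2) = √25 = 5.000000
t = r·√(n−2)/√(1−r²) = -0.588 · 5.000000 / 0.808861 = -3.635

-3.635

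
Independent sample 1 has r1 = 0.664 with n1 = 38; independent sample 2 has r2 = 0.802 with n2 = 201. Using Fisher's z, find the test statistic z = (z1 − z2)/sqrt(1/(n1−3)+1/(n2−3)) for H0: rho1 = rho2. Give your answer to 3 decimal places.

-1.659

Fisher z-transforms: z1 = atanh(0.664) = 0.799934, z2 = atanh(0.802) = 1.104193; difference d = -0.304259
Var(d) = 1/35 + 1/198 = 0.0285714 + 0.0050505 = 0.0336219
z = d/√Var(d) = -0.304259 / √0.0336219 = -0.304259 / 0.183363 = -1.659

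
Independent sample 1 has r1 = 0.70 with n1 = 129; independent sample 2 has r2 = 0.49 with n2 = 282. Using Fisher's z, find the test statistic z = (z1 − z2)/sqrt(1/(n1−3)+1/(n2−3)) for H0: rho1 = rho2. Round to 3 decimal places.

Fisher z-transforms: z1 = atanh(0.70) = 0.867301, z2 = atanh(0.49) = 0.536060; difference d = 0.331241
Var(d) = 1/126 + 1/279 = 0.0079365 + 0.0035842 = 0.0115207
z = d/√Var(d) = 0.331241 / √0.0115207 = 0.331241 / 0.107335 = 3.086

3.086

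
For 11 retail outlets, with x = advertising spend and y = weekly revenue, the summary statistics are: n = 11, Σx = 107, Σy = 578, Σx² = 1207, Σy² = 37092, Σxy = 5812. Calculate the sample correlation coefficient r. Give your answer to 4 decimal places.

Numerator: nΣxy − (Σx)(Σy) = 11·5812 − (107)(578) = 2086
Denominator: √[(nΣx²−(Σx)²)(nΣy²−(Σy)²)]
  nΣx²−(Σx)² = 11·1207 − 11449 = 1828;  nΣy²−(Σy)² = 11·37092 − 334084 = 73928
  √(1828·73928) = √135140384 = 11624.9896
r = 2086 / 11624.9896 = 0.1794

0.1794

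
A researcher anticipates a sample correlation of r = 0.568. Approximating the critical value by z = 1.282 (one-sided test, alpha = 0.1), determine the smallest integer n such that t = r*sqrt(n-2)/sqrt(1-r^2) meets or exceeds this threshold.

6

r√(n−2)/√(1−r²) ≥ 1.282  ⇔  n−2 ≥ (1.282)²·(1−r²)/r²
(1−r²)/r² = (1−0.322624)/0.322624 = 2.0996
n ≥ 2 + 1.643524·2.0996 = 2 + 3.4507 = 5.4507
⌈5.4507⌉ = 6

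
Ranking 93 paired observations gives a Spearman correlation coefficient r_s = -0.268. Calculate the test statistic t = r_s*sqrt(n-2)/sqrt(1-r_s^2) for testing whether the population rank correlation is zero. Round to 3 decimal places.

1 − r_s² = 1 − 0.071824 = 0.928176;  √(1−r_s²) = 0.963419
√(n−2) = √91 = 9.539392
t = r_s·√(n−2)/√(1−r_s²) = -0.268 · 9.539392 / 0.963419 = -2.654

-2.654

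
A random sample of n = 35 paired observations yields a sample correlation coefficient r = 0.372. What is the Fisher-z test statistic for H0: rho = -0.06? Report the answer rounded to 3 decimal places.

2.550

Fisher z: atanh(0.372) = 0.390742, atanh(-0.06) = -0.060072
z = (z_r − z_0)·√(n−3) = (0.390742 − (-0.060072))·√32 = 0.450814 · 5.656854 = 2.550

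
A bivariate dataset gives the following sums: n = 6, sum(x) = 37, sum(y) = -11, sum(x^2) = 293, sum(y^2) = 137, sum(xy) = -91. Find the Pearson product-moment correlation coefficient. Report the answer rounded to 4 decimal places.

-0.2662

S_xy = nΣxy − ΣxΣy = 6·(-91) − 37·(-11) = -546 − (-407) = -139
S_xx = nΣx² − (Σx)² = 6·293 − 37² = 1758 − 1369 = 389
S_yy = nΣy² − (Σy)² = 6·137 − (-11)² = 822 − 121 = 701
r = S_xy / √(S_xx·S_yy) = -139 / √(389·701) = -139 / √272689 = -139 / 522.1963 = -0.2662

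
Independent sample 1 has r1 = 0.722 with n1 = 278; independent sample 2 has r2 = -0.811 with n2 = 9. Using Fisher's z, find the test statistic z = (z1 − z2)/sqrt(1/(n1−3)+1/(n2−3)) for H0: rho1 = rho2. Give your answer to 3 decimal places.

4.948

Fisher z-transforms: z1 = atanh(0.722) = 0.911810, z2 = atanh(-0.811) = -1.129944; difference d = 2.041754
Var(d) = 1/275 + 1/6 = 0.0036364 + 0.1666667 = 0.1703031
z = d/√Var(d) = 2.041754 / √0.1703031 = 2.041754 / 0.412678 = 4.948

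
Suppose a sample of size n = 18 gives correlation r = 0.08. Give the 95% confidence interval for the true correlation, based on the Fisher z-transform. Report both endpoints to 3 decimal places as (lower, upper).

Fisher z: z_r = atanh(r) = ½·ln((1+0.08)/(1−0.08)) = 0.080171
SE(z) = 1/√(n−3) = 1/√15 = 0.258199
95% ⇒ z* = 1.960; margin = 1.960·0.258199 = 0.506070
CI on z-scale: (-0.425899, 0.586241)
Back-transform: tanh(-0.425899) = -0.401888, tanh(0.586241) = 0.527187

(-0.402, 0.527)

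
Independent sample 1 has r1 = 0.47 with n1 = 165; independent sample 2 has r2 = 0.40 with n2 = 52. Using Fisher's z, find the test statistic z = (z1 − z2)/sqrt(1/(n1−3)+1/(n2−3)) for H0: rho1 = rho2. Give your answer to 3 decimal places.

Fisher z-transforms: z1 = atanh(0.47) = 0.510070, z2 = atanh(0.40) = 0.423649; difference d = 0.086421
Var(d) = 1/162 + 1/49 = 0.0061728 + 0.0204082 = 0.0265810
z = d/√Var(d) = 0.086421 / √0.0265810 = 0.086421 / 0.163037 = 0.530

0.530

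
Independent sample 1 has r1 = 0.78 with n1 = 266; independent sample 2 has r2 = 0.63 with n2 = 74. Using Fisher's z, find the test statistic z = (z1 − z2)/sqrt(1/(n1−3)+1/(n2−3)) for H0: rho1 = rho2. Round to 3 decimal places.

2.273

Fisher z-transforms: z1 = atanh(0.78) = 1.045371, z2 = atanh(0.63) = 0.741416; difference d = 0.303955
Var(d) = 1/263 + 1/71 = 0.0038023 + 0.0140845 = 0.0178868
z = d/√Var(d) = 0.303955 / √0.0178868 = 0.303955 / 0.133742 = 2.273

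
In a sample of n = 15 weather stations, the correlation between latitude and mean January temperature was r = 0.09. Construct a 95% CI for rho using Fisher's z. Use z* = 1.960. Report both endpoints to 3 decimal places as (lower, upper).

Fisher z: z_r = atanh(r) = ½·ln((1+0.09)/(1−0.09)) = 0.090244
SE(z) = 1/√(n−3) = 1/√12 = 0.288675
95% ⇒ z* = 1.960; margin = 1.960·0.288675 = 0.565803
CI on z-scale: (-0.475559, 0.656047)
Back-transform: tanh(-0.475559) = -0.442680, tanh(0.656047) = 0.575727

(-0.443, 0.576)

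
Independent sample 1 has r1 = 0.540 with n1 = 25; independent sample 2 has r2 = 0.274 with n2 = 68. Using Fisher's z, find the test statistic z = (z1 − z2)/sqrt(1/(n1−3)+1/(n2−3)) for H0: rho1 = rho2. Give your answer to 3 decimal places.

Fisher z-transforms: z1 = atanh(0.540) = 0.604156, z2 = atanh(0.274) = 0.281183; difference d = 0.322973
Var(d) = 1/22 + 1/65 = 0.0454545 + 0.0153846 = 0.0608391
z = d/√Var(d) = 0.322973 / √0.0608391 = 0.322973 / 0.246656 = 1.309

1.309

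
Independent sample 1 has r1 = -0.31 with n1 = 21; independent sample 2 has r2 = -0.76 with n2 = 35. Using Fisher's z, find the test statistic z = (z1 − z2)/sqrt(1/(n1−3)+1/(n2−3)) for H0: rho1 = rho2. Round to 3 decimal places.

2.293

Fisher z-transforms: z1 = atanh(-0.31) = -0.320545, z2 = atanh(-0.76) = -0.996215; difference d = 0.675670
Var(d) = 1/18 + 1/32 = 0.0555556 + 0.0312500 = 0.0868056
z = d/√Var(d) = 0.675670 / √0.0868056 = 0.675670 / 0.294628 = 2.293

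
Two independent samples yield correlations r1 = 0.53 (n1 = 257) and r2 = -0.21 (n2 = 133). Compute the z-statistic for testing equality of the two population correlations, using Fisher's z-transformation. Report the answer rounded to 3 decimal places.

z1 = atanh(0.53) = 0.590145,  z2 = atanh(-0.21) = -0.213171
SE = √(1/(n1−3) + 1/(n2−3)) = √(1/254 + 1/130) = √(0.0039370 + 0.0076923) = √0.0116293 = 0.107839
z = (z1 − z2)/SE = (0.590145 − (-0.213171)) / 0.107839 = 0.803316 / 0.107839 = 7.449

7.449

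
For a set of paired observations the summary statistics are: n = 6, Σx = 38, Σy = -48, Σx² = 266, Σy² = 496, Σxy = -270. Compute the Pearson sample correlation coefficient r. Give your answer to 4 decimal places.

Numerator: nΣxy − (Σx)(Σy) = 6·(-270) − (38)(-48) = 204
Denominator: √[(nΣx²−(Σx)²)(nΣy²−(Σy)²)]
  nΣx²−(Σx)² = 6·266 − 1444 = 152;  nΣy²−(Σy)² = 6·496 − 2304 = 672
  √(152·672) = √102144 = 319.5997
r = 204 / 319.5997 = 0.6383

0.6383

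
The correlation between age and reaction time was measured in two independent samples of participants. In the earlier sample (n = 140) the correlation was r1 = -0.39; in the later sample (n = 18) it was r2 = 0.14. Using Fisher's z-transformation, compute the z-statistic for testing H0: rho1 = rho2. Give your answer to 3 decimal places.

-2.032

Fisher z-transforms: z1 = atanh(-0.39) = -0.411800, z2 = atanh(0.14) = 0.140926; difference d = -0.552726
Var(d) = 1/137 + 1/15 = 0.0072993 + 0.0666667 = 0.0739660
z = d/√Var(d) = -0.552726 / √0.0739660 = -0.552726 / 0.271967 = -2.032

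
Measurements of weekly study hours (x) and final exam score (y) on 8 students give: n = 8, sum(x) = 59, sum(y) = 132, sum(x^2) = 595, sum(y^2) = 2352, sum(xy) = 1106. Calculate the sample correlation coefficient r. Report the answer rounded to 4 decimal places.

0.7944

Numerator: nΣxy − (Σx)(Σy) = 8·1106 − (59)(132) = 1060
Denominator: √[(nΣx²−(Σx)²)(nΣy²−(Σy)²)]
  nΣx²−(Σx)² = 8·595 − 3481 = 1279;  nΣy²−(Σy)² = 8·2352 − 17424 = 1392
  √(1279·1392) = √1780368 = 1334.3043
r = 1060 / 1334.3043 = 0.7944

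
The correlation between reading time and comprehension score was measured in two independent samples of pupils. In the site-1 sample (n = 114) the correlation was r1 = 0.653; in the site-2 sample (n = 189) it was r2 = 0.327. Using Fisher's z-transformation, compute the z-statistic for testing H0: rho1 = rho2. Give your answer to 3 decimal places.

Fisher z-transforms: z1 = atanh(0.653) = 0.780511, z2 = atanh(0.327) = 0.339465; difference d = 0.441046
Var(d) = 1/111 + 1/186 = 0.0090090 + 0.0053763 = 0.0143853
z = d/√Var(d) = 0.441046 / √0.0143853 = 0.441046 / 0.119939 = 3.677

3.677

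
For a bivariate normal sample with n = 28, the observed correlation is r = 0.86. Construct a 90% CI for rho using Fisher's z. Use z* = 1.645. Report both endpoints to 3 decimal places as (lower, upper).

Fisher z: z_r = atanh(r) = ½·ln((1+0.86)/(1−0.86)) = 1.293345
SE(z) = 1/√(n−3) = 1/√25 = 0.200000
90% ⇒ z* = 1.645; margin = 1.645·0.200000 = 0.329000
CI on z-scale: (0.964345, 1.622345)
Back-transform: tanh(0.964345) = 0.746209, tanh(1.622345) = 0.924964

(0.746, 0.925)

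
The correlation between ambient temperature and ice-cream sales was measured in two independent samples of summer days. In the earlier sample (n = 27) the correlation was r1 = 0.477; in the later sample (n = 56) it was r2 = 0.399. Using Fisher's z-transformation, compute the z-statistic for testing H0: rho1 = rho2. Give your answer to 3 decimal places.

z1 = atanh(0.477) = 0.519093,  z2 = atanh(0.399) = 0.422459
SE = √(1/(n1−3) + 1/(n2−3)) = √(1/24 + 1/53) = √(0.0416667 + 0.0188679) = √0.0605346 = 0.246038
z = (z1 − z2)/SE = (0.519093 − 0.422459) / 0.246038 = 0.096634 / 0.246038 = 0.393

0.393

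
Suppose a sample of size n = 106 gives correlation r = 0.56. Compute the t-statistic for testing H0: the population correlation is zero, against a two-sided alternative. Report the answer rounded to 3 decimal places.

6.893

1 − r² = 1 − 0.3136 = 0.6864;  √(1−r²) = 0.828493
√(n−2) = √104 = 10.198039
t = r·√(n−2)/√(1−r²) = 0.56 · 10.198039 / 0.828493 = 6.893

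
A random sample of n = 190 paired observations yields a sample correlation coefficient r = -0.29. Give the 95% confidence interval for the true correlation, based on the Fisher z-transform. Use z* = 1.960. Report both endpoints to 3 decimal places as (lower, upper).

Fisher z: z_r = atanh(r) = ½·ln((1+(-0.29))/(1−(-0.29))) = -0.298566
SE(z) = 1/√(n−3) = 1/√187 = 0.073127
95% ⇒ z* = 1.960; margin = 1.960·0.073127 = 0.143329
CI on z-scale: (-0.441895, -0.155237)
Back-transform: tanh(-0.441895) = -0.415214, tanh(-0.155237) = -0.154002

(-0.415, -0.154)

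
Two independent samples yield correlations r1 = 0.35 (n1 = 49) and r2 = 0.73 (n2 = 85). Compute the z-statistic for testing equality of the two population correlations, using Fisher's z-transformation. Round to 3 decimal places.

-3.058

Fisher z-transforms: z1 = atanh(0.35) = 0.365444, z2 = atanh(0.73) = 0.928727; difference d = -0.563283
Var(d) = 1/46 + 1/82 = 0.0217391 + 0.0121951 = 0.0339342
z = d/√Var(d) = -0.563283 / √0.0339342 = -0.563283 / 0.184212 = -3.058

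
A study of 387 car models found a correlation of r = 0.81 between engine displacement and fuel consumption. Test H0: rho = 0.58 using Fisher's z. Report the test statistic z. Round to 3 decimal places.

9.104

z_r = atanh(0.81) = 1.127029,  z_0 = atanh(0.58) = 0.662463
SE = 1/√(n−3) = 1/√384 = 0.051031
z = (z_r − z_0)/SE = (1.127029 − 0.662463) / 0.051031 = 0.464566 / 0.051031 = 9.104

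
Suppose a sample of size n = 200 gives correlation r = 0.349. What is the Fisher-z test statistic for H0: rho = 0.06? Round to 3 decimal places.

4.270

Fisher z: atanh(0.349) = 0.364305, atanh(0.06) = 0.060072
z = (z_r − z_0)·√(n−3) = (0.364305 − 0.060072)·√197 = 0.304233 · 14.035669 = 4.270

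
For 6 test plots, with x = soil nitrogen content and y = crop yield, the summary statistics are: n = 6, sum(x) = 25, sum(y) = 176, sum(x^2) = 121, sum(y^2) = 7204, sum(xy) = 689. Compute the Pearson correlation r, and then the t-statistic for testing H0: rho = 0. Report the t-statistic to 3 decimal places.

-0.493

Numerator: nΣxy − (Σx)(Σy) = 6·689 − (25)(176) = -266
Denominator: √[(nΣx²−(Σx)²)(nΣy²−(Σy)²)]
  nΣx²−(Σx)² = 6·121 − 625 = 101;  nΣy²−(Σy)² = 6·7204 − 30976 = 12248
  √(101·12248) = √1237048 = 1112.2266
r = -266 / 1112.2266 = -0.2392
t = r·√(n−2)/√(1−r²) = -0.2392·√4 / √(1−0.057217) = -0.478400 / 0.970970 = -0.493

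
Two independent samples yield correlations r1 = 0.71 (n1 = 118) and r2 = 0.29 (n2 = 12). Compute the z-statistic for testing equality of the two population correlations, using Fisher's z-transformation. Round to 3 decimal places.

1.701

z1 = atanh(0.71) = 0.887184,  z2 = atanh(0.29) = 0.298566
SE = √(1/(n1−3) + 1/(n2−3)) = √(1/115 + 1/9) = √(0.0086957 + 0.1111111) = √0.1198068 = 0.346131
z = (z1 − z2)/SE = (0.887184 − 0.298566) / 0.346131 = 0.588618 / 0.346131 = 1.701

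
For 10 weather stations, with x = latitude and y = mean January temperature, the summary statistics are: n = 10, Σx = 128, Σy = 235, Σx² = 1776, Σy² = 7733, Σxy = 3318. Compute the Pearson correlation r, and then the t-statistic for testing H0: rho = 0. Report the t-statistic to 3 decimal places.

S_xy = nΣxy − ΣxΣy = 10·3318 − 128·235 = 33180 − 30080 = 3100
S_xx = nΣx² − (Σx)² = 10·1776 − 128² = 17760 − 16384 = 1376
S_yy = nΣy² − (Σy)² = 10·7733 − 235² = 77330 − 55225 = 22105
r = S_xy / √(S_xx·S_yy) = 3100 / √(1376·22105) = 3100 / √30416480 = 3100 / 5515.1138 = 0.5621
t = r·√(n−2)/√(1−r²) = 0.5621·√8 / √(1−0.315956) = 1.589859 / 0.827070 = 1.922

1.922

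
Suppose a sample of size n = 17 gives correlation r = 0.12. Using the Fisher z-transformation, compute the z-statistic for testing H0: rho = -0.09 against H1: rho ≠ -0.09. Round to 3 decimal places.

Fisher z: atanh(0.12) = 0.120581, atanh(-0.09) = -0.090244
z = (z_r − z_0)·√(n−3) = (0.120581 − (-0.090244))·√14 = 0.210825 · 3.741657 = 0.789

0.789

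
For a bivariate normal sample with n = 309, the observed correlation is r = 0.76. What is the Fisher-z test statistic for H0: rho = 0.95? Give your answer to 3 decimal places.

Fisher z: atanh(0.76) = 0.996215, atanh(0.95) = 1.831781
z = (z_r − z_0)·√(n−3) = (0.996215 − 1.831781)·√306 = -0.835566 · 17.492856 = -14.616

-14.616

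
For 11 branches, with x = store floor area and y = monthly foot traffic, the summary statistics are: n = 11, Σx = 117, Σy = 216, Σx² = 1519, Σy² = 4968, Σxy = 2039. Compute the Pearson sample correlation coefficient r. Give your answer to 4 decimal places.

S_xy = nΣxy − ΣxΣy = 11·2039 − 117·216 = 22429 − 25272 = -2843
S_xx = nΣx² − (Σx)² = 11·1519 − 117² = 16709 − 13689 = 3020
S_yy = nΣy² − (Σy)² = 11·4968 − 216² = 54648 − 46656 = 7992
r = S_xy / √(S_xx·S_yy) = -2843 / √(3020·7992) = -2843 / √24135840 = -2843 / 4912.8240 = -0.5787

-0.5787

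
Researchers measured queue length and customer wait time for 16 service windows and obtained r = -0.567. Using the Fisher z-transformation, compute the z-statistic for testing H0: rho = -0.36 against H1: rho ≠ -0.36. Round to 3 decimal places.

z_r = atanh(-0.567) = -0.643090,  z_0 = atanh(-0.36) = -0.376886
SE = 1/√(n−3) = 1/√13 = 0.277350
z = (z_r − z_0)/SE = (-0.643090 − (-0.376886)) / 0.277350 = -0.266204 / 0.277350 = -0.960

-0.960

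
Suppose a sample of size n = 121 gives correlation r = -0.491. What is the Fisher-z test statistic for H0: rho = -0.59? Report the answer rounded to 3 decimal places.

1.524

Fisher z: atanh(-0.491) = -0.537377, atanh(-0.59) = -0.677666
z = (z_r − z_0)·√(n−3) = (-0.537377 − (-0.677666))·√118 = 0.140289 · 10.862780 = 1.524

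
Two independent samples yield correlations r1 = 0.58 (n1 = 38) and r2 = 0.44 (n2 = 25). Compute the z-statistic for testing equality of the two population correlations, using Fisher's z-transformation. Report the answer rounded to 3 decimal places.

0.699

Fisher z-transforms: z1 = atanh(0.58) = 0.662463, z2 = atanh(0.44) = 0.472231; difference d = 0.190232
Var(d) = 1/35 + 1/22 = 0.0285714 + 0.0454545 = 0.0740259
z = d/√Var(d) = 0.190232 / √0.0740259 = 0.190232 / 0.272077 = 0.699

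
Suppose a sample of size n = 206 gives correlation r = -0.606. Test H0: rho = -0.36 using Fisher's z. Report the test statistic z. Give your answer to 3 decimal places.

Fisher z: atanh(-0.606) = -0.702575, atanh(-0.36) = -0.376886
z = (z_r − z_0)·√(n−3) = (-0.702575 − (-0.376886))·√203 = -0.325689 · 14.247807 = -4.640

-4.640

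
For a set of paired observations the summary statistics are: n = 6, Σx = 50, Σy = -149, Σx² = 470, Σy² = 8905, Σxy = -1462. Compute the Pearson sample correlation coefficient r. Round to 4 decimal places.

-0.4182

S_xy = nΣxy − ΣxΣy = 6·(-1462) − 50·(-149) = -8772 − (-7450) = -1322
S_xx = nΣx² − (Σx)² = 6·470 − 50² = 2820 − 2500 = 320
S_yy = nΣy² − (Σy)² = 6·8905 − (-149)² = 53430 − 22201 = 31229
r = S_xy / √(S_xx·S_yy) = -1322 / √(320·31229) = -1322 / √9993280 = -1322 / 3161.2150 = -0.4182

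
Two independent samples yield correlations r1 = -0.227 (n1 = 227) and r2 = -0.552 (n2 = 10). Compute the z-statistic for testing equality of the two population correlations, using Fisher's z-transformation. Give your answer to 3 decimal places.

Fisher z-transforms: z1 = atanh(-0.227) = -0.231024, z2 = atanh(-0.552) = -0.621253; difference d = 0.390229
Var(d) = 1/224 + 1/7 = 0.0044643 + 0.1428571 = 0.1473214
z = d/√Var(d) = 0.390229 / √0.1473214 = 0.390229 / 0.383825 = 1.017

1.017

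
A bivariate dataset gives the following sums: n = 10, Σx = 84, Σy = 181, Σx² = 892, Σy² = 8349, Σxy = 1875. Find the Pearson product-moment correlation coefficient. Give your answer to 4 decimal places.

0.3647

Numerator: nΣxy − (Σx)(Σy) = 10·1875 − (84)(181) = 3546
Denominator: √[(nΣx²−(Σx)²)(nΣy²−(Σy)²)]
  nΣx²−(Σx)² = 10·892 − 7056 = 1864;  nΣy²−(Σy)² = 10·8349 − 32761 = 50729
  √(1864·50729) = √94558856 = 9724.1378
r = 3546 / 9724.1378 = 0.3647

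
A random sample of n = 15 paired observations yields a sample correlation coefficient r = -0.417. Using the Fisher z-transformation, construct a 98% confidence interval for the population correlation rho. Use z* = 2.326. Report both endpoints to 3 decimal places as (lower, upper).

(-0.806, 0.224)

z_r = atanh(-0.417) = -0.444055;  SE = 1/√(n−3) = 1/√12 = 0.288675
z-limits: -0.444055 ± 2.326·0.288675 = -0.444055 ± 0.671458 = [-1.115513, 0.227403]
ρ-limits: (tanh -1.115513, tanh 0.227403) = (-0.806, 0.224)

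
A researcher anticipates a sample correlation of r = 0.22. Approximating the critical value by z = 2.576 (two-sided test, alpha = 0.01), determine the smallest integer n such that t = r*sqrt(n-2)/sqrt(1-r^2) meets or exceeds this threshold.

133

Need r·√(n−2)/√(1−r²) ≥ 2.576
√(n−2) ≥ 2.576·√(1−0.0484) / 0.22 = 2.576·0.975500 / 0.22 = 11.4222
n−2 ≥ 130.4667  ⇒  n ≥ 132.4667
Smallest integer n = 133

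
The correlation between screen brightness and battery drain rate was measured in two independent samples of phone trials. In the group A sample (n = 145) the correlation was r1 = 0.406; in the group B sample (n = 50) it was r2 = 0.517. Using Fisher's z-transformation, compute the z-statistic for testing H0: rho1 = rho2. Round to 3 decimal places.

z1 = atanh(0.406) = 0.430812,  z2 = atanh(0.517) = 0.572237
SE = √(1/(n1−3) + 1/(n2−3)) = √(1/142 + 1/47) = √(0.0070423 + 0.0212766) = √0.0283189 = 0.168282
z = (z1 − z2)/SE = (0.430812 − 0.572237) / 0.168282 = -0.141425 / 0.168282 = -0.840

-0.840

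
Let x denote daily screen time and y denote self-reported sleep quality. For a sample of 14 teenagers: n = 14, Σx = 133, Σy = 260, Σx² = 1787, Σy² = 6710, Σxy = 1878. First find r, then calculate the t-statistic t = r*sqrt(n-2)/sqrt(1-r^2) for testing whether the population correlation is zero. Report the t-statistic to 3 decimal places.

S_xy = nΣxy − ΣxΣy = 14·1878 − 133·260 = 26292 − 34580 = -8288
S_xx = nΣx² − (Σx)² = 14·1787 − 133² = 25018 − 17689 = 7329
S_yy = nΣy² − (Σy)² = 14·6710 − 260² = 93940 − 67600 = 26340
r = S_xy / √(S_xx·S_yy) = -8288 / √(7329·26340) = -8288 / √193045860 = -8288 / 13894.0944 = -0.5965
t = r·√(n−2)/√(1−r²) = -0.5965·√12 / √(1−0.355812) = -2.066337 / 0.802613 = -2.575

-2.575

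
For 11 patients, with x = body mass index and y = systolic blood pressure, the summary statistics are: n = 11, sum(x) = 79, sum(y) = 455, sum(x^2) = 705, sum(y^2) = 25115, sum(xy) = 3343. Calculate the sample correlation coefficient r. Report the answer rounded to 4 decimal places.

0.0809

Numerator: nΣxy − (Σx)(Σy) = 11·3343 − (79)(455) = 828
Denominator: √[(nΣx²−(Σx)²)(nΣy²−(Σy)²)]
  nΣx²−(Σx)² = 11·705 − 6241 = 1514;  nΣy²−(Σy)² = 11·25115 − 207025 = 69240
  √(1514·69240) = √104829360 = 10238.6210
r = 828 / 10238.6210 = 0.0809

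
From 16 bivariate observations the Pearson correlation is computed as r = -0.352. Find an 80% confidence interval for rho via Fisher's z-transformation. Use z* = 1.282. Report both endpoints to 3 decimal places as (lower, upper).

(-0.619, -0.012)

Fisher z: z_r = atanh(r) = ½·ln((1+(-0.352))/(1−(-0.352))) = -0.367725
SE(z) = 1/√(n−3) = 1/√13 = 0.277350
80% ⇒ z* = 1.282; margin = 1.282·0.277350 = 0.355563
CI on z-scale: (-0.723288, -0.012162)
Back-transform: tanh(-0.723288) = -0.618942, tanh(-0.012162) = -0.012161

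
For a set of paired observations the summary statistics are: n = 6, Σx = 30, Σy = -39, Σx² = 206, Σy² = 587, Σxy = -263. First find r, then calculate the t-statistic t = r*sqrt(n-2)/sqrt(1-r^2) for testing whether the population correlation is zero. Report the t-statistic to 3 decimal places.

Numerator: nΣxy − (Σx)(Σy) = 6·(-263) − (30)(-39) = -408
Denominator: √[(nΣx²−(Σx)²)(nΣy²−(Σy)²)]
  nΣx²−(Σx)² = 6·206 − 900 = 336;  nΣy²−(Σy)² = 6·587 − 1521 = 2001
  √(336·2001) = √672336 = 819.9610
r = -408 / 819.9610 = -0.4976
t = r·√(n−2)/√(1−r²) = -0.4976·√4 / √(1−0.247606) = -0.995200 / 0.867406 = -1.147

-1.147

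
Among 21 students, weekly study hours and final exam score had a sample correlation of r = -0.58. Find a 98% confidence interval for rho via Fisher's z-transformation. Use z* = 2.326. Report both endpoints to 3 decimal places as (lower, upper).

(-0.837, -0.114)

Fisher z: z_r = atanh(r) = ½·ln((1+(-0.58))/(1−(-0.58))) = -0.662463
SE(z) = 1/√(n−3) = 1/√18 = 0.235702
98% ⇒ z* = 2.326; margin = 2.326·0.235702 = 0.548243
CI on z-scale: (-1.210706, -0.114220)
Back-transform: tanh(-1.210706) = -0.836891, tanh(-0.114220) = -0.113726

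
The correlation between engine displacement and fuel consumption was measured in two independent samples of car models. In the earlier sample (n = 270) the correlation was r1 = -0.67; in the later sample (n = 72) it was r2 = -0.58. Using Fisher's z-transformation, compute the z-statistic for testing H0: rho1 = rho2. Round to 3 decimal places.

z1 = atanh(-0.67) = -0.810743,  z2 = atanh(-0.58) = -0.662463
SE = √(1/(n1−3) + 1/(n2−3)) = √(1/267 + 1/69) = √(0.0037453 + 0.0144928) = √0.0182381 = 0.135049
z = (z1 − z2)/SE = (-0.810743 − (-0.662463)) / 0.135049 = -0.148280 / 0.135049 = -1.098

-1.098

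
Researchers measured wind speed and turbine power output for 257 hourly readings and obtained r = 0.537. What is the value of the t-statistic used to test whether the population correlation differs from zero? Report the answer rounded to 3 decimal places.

t = r·√(n−2) / √(1−r²) with r = 0.537, n = 257
  = 0.537·√255 / √(1 − 0.288369)
  = 0.537·15.968719 / 0.843582
  = 8.575202 / 0.843582 = 10.165

10.165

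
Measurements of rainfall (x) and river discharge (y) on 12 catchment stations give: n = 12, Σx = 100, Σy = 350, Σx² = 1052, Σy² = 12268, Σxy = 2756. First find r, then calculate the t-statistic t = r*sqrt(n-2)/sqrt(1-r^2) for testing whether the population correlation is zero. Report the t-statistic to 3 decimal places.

S_xy = nΣxy − ΣxΣy = 12·2756 − 100·350 = 33072 − 35000 = -1928
S_xx = nΣx² − (Σx)² = 12·1052 − 100² = 12624 − 10000 = 2624
S_yy = nΣy² − (Σy)² = 12·12268 − 350² = 147216 − 122500 = 24716
r = S_xy / √(S_xx·S_yy) = -1928 / √(2624·24716) = -1928 / √64854784 = -1928 / 8053.2468 = -0.2394
t = r·√(n−2)/√(1−r²) = -0.2394·√10 / √(1−0.057312) = -0.757049 / 0.970921 = -0.780

-0.780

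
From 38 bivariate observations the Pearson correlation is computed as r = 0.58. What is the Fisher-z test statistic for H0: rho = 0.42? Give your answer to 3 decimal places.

1.271

z_r = atanh(0.58) = 0.662463,  z_0 = atanh(0.42) = 0.447692
SE = 1/√(n−3) = 1/√35 = 0.169031
z = (z_r − z_0)/SE = (0.662463 − 0.447692) / 0.169031 = 0.214771 / 0.169031 = 1.271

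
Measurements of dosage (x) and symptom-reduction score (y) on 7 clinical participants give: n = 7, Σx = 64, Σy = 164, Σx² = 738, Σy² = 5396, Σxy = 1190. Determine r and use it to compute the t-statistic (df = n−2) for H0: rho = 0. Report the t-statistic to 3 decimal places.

S_xy = nΣxy − ΣxΣy = 7·1190 − 64·164 = 8330 − 10496 = -2166
S_xx = nΣx² − (Σx)² = 7·738 − 64² = 5166 − 4096 = 1070
S_yy = nΣy² − (Σy)² = 7·5396 − 164² = 37772 − 26896 = 10876
r = S_xy / √(S_xx·S_yy) = -2166 / √(1070·10876) = -2166 / √11637320 = -2166 / 3411.3516 = -0.6349
t = r·√(n−2)/√(1−r²) = -0.6349·√5 / √(1−0.403098) = -1.419680 / 0.772594 = -1.838

-1.838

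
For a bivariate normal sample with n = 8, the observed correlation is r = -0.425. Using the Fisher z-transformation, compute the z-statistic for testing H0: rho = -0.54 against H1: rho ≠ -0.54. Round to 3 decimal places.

0.336

Fisher z: atanh(-0.425) = -0.453779, atanh(-0.54) = -0.604156
z = (z_r − z_0)·√(n−3) = (-0.453779 − (-0.604156))·√5 = 0.150377 · 2.236068 = 0.336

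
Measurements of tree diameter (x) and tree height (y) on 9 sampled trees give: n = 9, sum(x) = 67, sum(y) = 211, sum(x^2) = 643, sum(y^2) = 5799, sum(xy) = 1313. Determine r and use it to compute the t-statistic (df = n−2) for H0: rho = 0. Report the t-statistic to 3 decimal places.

-2.870

Numerator: nΣxy − (Σx)(Σy) = 9·1313 − (67)(211) = -2320
Denominator: √[(nΣx²−(Σx)²)(nΣy²−(Σy)²)]
  nΣx²−(Σx)² = 9·643 − 4489 = 1298;  nΣy²−(Σy)² = 9·5799 − 44521 = 7670
  √(1298·7670) = √9955660 = 3155.2591
r = -2320 / 3155.2591 = -0.7353
t = r·√(n−2)/√(1−r²) = -0.7353·√7 / √(1−0.540666) = -1.945421 / 0.677742 = -2.870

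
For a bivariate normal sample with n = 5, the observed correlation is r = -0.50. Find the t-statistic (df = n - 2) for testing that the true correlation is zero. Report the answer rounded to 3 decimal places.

t = r·√(n−2) / √(1−r²) with r = -0.50, n = 5
  = -0.50·√3 / √(1 − 0.2500)
  = -0.50·1.732051 / 0.866025
  = -0.866026 / 0.866025 = -1.000

-1.000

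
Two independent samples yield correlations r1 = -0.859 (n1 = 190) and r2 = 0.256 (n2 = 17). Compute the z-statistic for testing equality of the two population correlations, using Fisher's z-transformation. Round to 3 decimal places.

Fisher z-transforms: z1 = atanh(-0.859) = -1.289517, z2 = atanh(0.256) = 0.261823; difference d = -1.551340
Var(d) = 1/187 + 1/14 = 0.0053476 + 0.0714286 = 0.0767762
z = d/√Var(d) = -1.551340 / √0.0767762 = -1.551340 / 0.277085 = -5.599

-5.599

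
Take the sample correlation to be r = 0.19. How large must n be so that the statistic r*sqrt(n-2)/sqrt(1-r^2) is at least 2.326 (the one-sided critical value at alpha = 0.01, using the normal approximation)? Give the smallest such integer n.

147

Need r·√(n−2)/√(1−r²) ≥ 2.326
√(n−2) ≥ 2.326·√(1−0.0361) / 0.19 = 2.326·0.981784 / 0.19 = 12.0191
n−2 ≥ 144.4588  ⇒  n ≥ 146.4588
Smallest integer n = 147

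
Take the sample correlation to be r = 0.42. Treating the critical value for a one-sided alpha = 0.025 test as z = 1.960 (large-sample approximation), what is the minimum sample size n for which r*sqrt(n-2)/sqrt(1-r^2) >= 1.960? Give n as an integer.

r√(n−2)/√(1−r²) ≥ 1.960  ⇔  n−2 ≥ (1.960)²·(1−r²)/r²
(1−r²)/r² = (1−0.1764)/0.1764 = 4.6689
n ≥ 2 + 3.8416·4.6689 = 2 + 17.9360 = 19.9360
⌈19.9360⌉ = 20

20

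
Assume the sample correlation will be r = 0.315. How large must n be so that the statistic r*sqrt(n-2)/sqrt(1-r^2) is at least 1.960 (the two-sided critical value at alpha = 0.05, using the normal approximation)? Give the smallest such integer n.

37

r√(n−2)/√(1−r²) ≥ 1.960  ⇔  n−2 ≥ (1.960)²·(1−r²)/r²
(1−r²)/r² = (1−0.099225)/0.099225 = 9.0781
n ≥ 2 + 3.8416·9.0781 = 2 + 34.8744 = 36.8744
⌈36.8744⌉ = 37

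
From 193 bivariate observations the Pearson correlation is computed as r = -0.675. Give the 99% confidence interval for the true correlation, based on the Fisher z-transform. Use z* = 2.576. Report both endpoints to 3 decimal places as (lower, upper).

Fisher z: z_r = atanh(r) = ½·ln((1+(-0.675))/(1−(-0.675))) = -0.819872
SE(z) = 1/√(n−3) = 1/√190 = 0.072548
99% ⇒ z* = 2.576; margin = 2.576·0.072548 = 0.186884
CI on z-scale: (-1.006756, -0.632988)
Back-transform: tanh(-1.006756) = -0.764417, tanh(-0.632988) = -0.560106

(-0.764, -0.560)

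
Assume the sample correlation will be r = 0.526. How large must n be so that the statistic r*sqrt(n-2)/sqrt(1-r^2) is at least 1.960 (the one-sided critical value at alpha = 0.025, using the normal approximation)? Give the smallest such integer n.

13

r√(n−2)/√(1−r²) ≥ 1.960  ⇔  n−2 ≥ (1.960)²·(1−r²)/r²
(1−r²)/r² = (1−0.276676)/0.276676 = 2.6143
n ≥ 2 + 3.8416·2.6143 = 2 + 10.0431 = 12.0431
⌈12.0431⌉ = 13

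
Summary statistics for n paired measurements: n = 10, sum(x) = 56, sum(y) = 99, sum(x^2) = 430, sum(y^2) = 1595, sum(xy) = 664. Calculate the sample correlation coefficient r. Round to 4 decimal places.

0.4097

Numerator: nΣxy − (Σx)(Σy) = 10·664 − (56)(99) = 1096
Denominator: √[(nΣx²−(Σx)²)(nΣy²−(Σy)²)]
  nΣx²−(Σx)² = 10·430 − 3136 = 1164;  nΣy²−(Σy)² = 10·1595 − 9801 = 6149
  √(1164·6149) = √7157436 = 2675.3385
r = 1096 / 2675.3385 = 0.4097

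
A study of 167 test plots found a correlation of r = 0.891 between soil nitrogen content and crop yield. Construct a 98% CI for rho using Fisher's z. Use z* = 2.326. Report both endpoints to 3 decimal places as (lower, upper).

(0.847, 0.923)

Fisher z: z_r = atanh(r) = ½·ln((1+0.891)/(1−0.891)) = 1.426757
SE(z) = 1/√(n−3) = 1/√164 = 0.078087
98% ⇒ z* = 2.326; margin = 2.326·0.078087 = 0.181630
CI on z-scale: (1.245127, 1.608387)
Back-transform: tanh(1.245127) = 0.846912, tanh(1.608387) = 0.922921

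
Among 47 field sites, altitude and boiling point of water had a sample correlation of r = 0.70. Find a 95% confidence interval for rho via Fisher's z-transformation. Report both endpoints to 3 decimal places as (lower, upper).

Fisher z: z_r = atanh(r) = ½·ln((1+0.70)/(1−0.70)) = 0.867301
SE(z) = 1/√(n−3) = 1/√44 = 0.150756
95% ⇒ z* = 1.960; margin = 1.960·0.150756 = 0.295482
CI on z-scale: (0.571819, 1.162783)
Back-transform: tanh(0.571819) = 0.516694, tanh(1.162783) = 0.821945

(0.517, 0.822)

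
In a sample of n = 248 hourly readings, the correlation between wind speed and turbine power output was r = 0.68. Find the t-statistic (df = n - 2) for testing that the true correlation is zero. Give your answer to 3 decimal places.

14.546

1 − r² = 1 − 0.4624 = 0.5376;  √(1−r²) = 0.733212
√(n−2) = √246 = 15.684387
t = r·√(n−2)/√(1−r²) = 0.68 · 15.684387 / 0.733212 = 14.546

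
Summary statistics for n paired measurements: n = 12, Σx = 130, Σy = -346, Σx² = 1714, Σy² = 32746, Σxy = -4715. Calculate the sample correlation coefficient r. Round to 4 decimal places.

-0.3664

S_xy = nΣxy − ΣxΣy = 12·(-4715) − 130·(-346) = -56580 − (-44980) = -11600
S_xx = nΣx² − (Σx)² = 12·1714 − 130² = 20568 − 16900 = 3668
S_yy = nΣy² − (Σy)² = 12·32746 − (-346)² = 392952 − 119716 = 273236
r = S_xy / √(S_xx·S_yy) = -11600 / √(3668·273236) = -11600 / √1002229648 = -11600 / 31658.0108 = -0.3664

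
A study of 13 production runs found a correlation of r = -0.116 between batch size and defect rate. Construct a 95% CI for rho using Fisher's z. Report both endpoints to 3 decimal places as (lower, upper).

(-0.627, 0.465)

Fisher z: z_r = atanh(r) = ½·ln((1+(-0.116))/(1−(-0.116))) = -0.116525
SE(z) = 1/√(n−3) = 1/√10 = 0.316228
95% ⇒ z* = 1.960; margin = 1.960·0.316228 = 0.619807
CI on z-scale: (-0.736332, 0.503282)
Back-transform: tanh(-0.736332) = -0.626924, tanh(0.503282) = 0.464694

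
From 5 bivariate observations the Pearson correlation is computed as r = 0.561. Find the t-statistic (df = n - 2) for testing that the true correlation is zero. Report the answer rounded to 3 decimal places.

t = r·√(n−2) / √(1−r²) with r = 0.561, n = 5
  = 0.561·√3 / √(1 − 0.314721)
  = 0.561·1.732051 / 0.827816
  = 0.971681 / 0.827816 = 1.174

1.174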